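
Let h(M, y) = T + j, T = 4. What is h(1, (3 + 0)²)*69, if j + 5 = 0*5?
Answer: -69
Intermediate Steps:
j = -5 (j = -5 + 0*5 = -5 + 0 = -5)
h(M, y) = -1 (h(M, y) = 4 - 5 = -1)
h(1, (3 + 0)²)*69 = -1*69 = -69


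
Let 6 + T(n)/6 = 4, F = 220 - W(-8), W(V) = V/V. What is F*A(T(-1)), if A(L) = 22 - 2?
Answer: 4380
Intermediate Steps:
W(V) = 1
F = 219 (F = 220 - 1*1 = 220 - 1 = 219)
T(n) = -12 (T(n) = -36 + 6*4 = -36 + 24 = -12)
A(L) = 20
F*A(T(-1)) = 219*20 = 4380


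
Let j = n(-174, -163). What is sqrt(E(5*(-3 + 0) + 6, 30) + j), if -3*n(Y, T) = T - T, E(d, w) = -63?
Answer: 3*I*sqrt(7) ≈ 7.9373*I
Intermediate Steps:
n(Y, T) = 0 (n(Y, T) = -(T - T)/3 = -1/3*0 = 0)
j = 0
sqrt(E(5*(-3 + 0) + 6, 30) + j) = sqrt(-63 + 0) = sqrt(-63) = 3*I*sqrt(7)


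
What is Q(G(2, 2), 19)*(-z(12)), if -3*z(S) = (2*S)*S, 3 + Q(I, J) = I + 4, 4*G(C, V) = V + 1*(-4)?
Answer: 48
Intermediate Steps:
G(C, V) = -1 + V/4 (G(C, V) = (V + 1*(-4))/4 = (V - 4)/4 = (-4 + V)/4 = -1 + V/4)
Q(I, J) = 1 + I (Q(I, J) = -3 + (I + 4) = -3 + (4 + I) = 1 + I)
z(S) = -2*S²/3 (z(S) = -2*S*S/3 = -2*S²/3)
Q(G(2, 2), 19)*(-z(12)) = (1 + (-1 + (¼)*2))*(-(-2)*12²/3) = (1 + (-1 + ½))*(-(-2)*144/3) = (1 - ½)*(-1*(-96)) = (½)*96 = 48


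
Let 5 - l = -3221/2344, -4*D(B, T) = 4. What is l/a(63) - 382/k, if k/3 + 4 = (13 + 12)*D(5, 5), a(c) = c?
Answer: 19236857/4282488 ≈ 4.4920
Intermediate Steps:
D(B, T) = -1 (D(B, T) = -¼*4 = -1)
l = 14941/2344 (l = 5 - (-3221)/2344 = 5 - 1*(-3221/2344) = 5 + 3221/2344 = 14941/2344 ≈ 6.3741)
k = -87 (k = -12 + 3*((13 + 12)*(-1)) = -12 + 3*(25*(-1)) = -12 + 3*(-25) = -12 - 75 = -87)
l/a(63) - 382/k = (14941/2344)/63 - 382/(-87) = (14941/2344)*(1/63) - 382*(-1/87) = 14941/147672 + 382/87 = 19236857/4282488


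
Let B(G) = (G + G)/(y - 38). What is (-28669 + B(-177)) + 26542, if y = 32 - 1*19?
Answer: -52821/25 ≈ -2112.8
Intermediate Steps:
y = 13 (y = 32 - 19 = 13)
B(G) = -2*G/25 (B(G) = (G + G)/(13 - 38) = (2*G)/(-25) = (2*G)*(-1/25) = -2*G/25)
(-28669 + B(-177)) + 26542 = (-28669 - 2/25*(-177)) + 26542 = (-28669 + 354/25) + 26542 = -716371/25 + 26542 = -52821/25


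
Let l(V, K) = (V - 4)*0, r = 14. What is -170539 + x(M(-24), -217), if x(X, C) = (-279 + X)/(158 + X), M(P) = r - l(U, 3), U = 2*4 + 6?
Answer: -29332973/172 ≈ -1.7054e+5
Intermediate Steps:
U = 14 (U = 8 + 6 = 14)
l(V, K) = 0 (l(V, K) = (-4 + V)*0 = 0)
M(P) = 14 (M(P) = 14 - 1*0 = 14 + 0 = 14)
x(X, C) = (-279 + X)/(158 + X)
-170539 + x(M(-24), -217) = -170539 + (-279 + 14)/(158 + 14) = -170539 - 265/172 = -29332973/172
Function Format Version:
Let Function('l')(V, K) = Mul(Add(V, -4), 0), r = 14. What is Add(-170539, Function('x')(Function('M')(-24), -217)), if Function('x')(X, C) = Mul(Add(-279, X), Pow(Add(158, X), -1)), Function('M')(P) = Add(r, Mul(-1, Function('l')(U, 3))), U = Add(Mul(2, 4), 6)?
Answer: Rational(-29332973, 172) ≈ -1.7054e+5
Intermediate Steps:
U = 14 (U = Add(8, 6) = 14)
Function('l')(V, K) = 0 (Function('l')(V, K) = Mul(Add(-4, V), 0) = 0)
Function('M')(P) = 14 (Function('M')(P) = Add(14, Mul(-1, 0)) = Add(14, 0) = 14)
Function('x')(X, C) = Mul(Pow(Add(158, X), -1), Add(-279, X))
Add(-170539, Function('x')(Function('M')(-24), -217)) = Add(-170539, Mul(Pow(Add(158, 14), -1), Add(-279, 14))) = Add(-170539, Mul(Pow(172, -1), -265)) = Add(-170539, Mul(Rational(1, 172), -265)) = Add(-170539, Rational(-265, 172)) = Rational(-29332973, 172)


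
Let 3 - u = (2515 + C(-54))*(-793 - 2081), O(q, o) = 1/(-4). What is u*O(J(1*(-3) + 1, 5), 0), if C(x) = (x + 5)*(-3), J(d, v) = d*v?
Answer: -7650591/4 ≈ -1.9126e+6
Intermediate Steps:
C(x) = -15 - 3*x (C(x) = (5 + x)*(-3) = -15 - 3*x)
O(q, o) = -¼
u = 7650591 (u = 3 - (2515 + (-15 - 3*(-54)))*(-793 - 2081) = 3 - (2515 + (-15 + 162))*(-2874) = 3 - (2515 + 147)*(-2874) = 3 - 2662*(-2874) = 3 - 1*(-7650588) = 3 + 7650588 = 7650591)
u*O(J(1*(-3) + 1, 5), 0) = 7650591*(-¼) = -7650591/4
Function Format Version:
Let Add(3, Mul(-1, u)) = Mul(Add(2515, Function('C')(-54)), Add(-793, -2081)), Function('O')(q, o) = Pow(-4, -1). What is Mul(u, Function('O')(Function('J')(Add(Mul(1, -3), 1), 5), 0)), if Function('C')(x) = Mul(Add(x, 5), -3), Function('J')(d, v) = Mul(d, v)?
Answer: Rational(-7650591, 4) ≈ -1.9126e+6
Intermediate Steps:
Function('C')(x) = Add(-15, Mul(-3, x)) (Function('C')(x) = Mul(Add(5, x), -3) = Add(-15, Mul(-3, x)))
Function('O')(q, o) = Rational(-1, 4)
u = 7650591 (u = Add(3, Mul(-1, Mul(Add(2515, Add(-15, Mul(-3, -54))), Add(-793, -2081)))) = Add(3, Mul(-1, Mul(Add(2515, Add(-15, 162)), -2874))) = Add(3, Mul(-1, Mul(Add(2515, 147), -2874))) = Add(3, Mul(-1, Mul(2662, -2874))) = Add(3, Mul(-1, -7650588)) = Add(3, 7650588) = 7650591)
Mul(u, Function('O')(Function('J')(Add(Mul(1, -3), 1), 5), 0)) = Mul(7650591, Rational(-1, 4)) = Rational(-7650591, 4)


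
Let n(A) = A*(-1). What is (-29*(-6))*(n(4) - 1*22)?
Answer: -4524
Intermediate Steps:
n(A) = -A
(-29*(-6))*(n(4) - 1*22) = (-29*(-6))*(-1*4 - 1*22) = 174*(-4 - 22) = 174*(-26) = -4524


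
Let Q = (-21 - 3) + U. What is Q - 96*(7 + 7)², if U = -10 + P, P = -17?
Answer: -18867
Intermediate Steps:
U = -27 (U = -10 - 17 = -27)
Q = -51 (Q = (-21 - 3) - 27 = -24 - 27 = -51)
Q - 96*(7 + 7)² = -51 - 96*(7 + 7)² = -51 - 96*14² = -51 - 96*196 = -51 - 18816 = -18867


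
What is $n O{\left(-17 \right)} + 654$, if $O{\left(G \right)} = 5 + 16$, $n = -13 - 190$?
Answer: $-3609$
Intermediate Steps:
$n = -203$ ($n = -13 - 190 = -203$)
$O{\left(G \right)} = 21$
$n O{\left(-17 \right)} + 654 = \left(-203\right) 21 + 654 = -4263 + 654 = -3609$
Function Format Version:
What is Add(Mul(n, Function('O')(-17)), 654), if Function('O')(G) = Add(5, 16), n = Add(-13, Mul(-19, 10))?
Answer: -3609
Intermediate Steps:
n = -203 (n = Add(-13, -190) = -203)
Function('O')(G) = 21
Add(Mul(n, Function('O')(-17)), 654) = Add(Mul(-203, 21), 654) = Add(-4263, 654) = -3609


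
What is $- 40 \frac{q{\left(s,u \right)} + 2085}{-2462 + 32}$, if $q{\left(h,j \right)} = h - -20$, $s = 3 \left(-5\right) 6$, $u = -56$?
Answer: $\frac{8060}{243} \approx 33.169$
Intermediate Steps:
$s = -90$ ($s = \left(-15\right) 6 = -90$)
$q{\left(h,j \right)} = 20 + h$ ($q{\left(h,j \right)} = h + 20 = 20 + h$)
$- 40 \frac{q{\left(s,u \right)} + 2085}{-2462 + 32} = - 40 \frac{\left(20 - 90\right) + 2085}{-2462 + 32} = - 40 \frac{-70 + 2085}{-2430} = - 40 \cdot 2015 \left(- \frac{1}{2430}\right) = \left(-40\right) \left(- \frac{403}{486}\right) = \frac{8060}{243}$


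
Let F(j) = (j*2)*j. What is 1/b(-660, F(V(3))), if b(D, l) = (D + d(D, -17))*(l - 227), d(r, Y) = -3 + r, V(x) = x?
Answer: 1/276507 ≈ 3.6165e-6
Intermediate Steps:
F(j) = 2*j**2 (F(j) = (2*j)*j = 2*j**2)
b(D, l) = (-227 + l)*(-3 + 2*D) (b(D, l) = (D + (-3 + D))*(l - 227) = (-3 + 2*D)*(-227 + l) = (-227 + l)*(-3 + 2*D))
1/b(-660, F(V(3))) = 1/(681 - 454*(-660) - 1320*3**2 + (2*3**2)*(-3 - 660)) = 1/(681 + 299640 - 1320*9 + (2*9)*(-663)) = 1/(681 + 299640 - 660*18 + 18*(-663)) = 1/(681 + 299640 - 11880 - 11934) = 1/276507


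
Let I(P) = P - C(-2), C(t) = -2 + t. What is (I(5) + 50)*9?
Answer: 531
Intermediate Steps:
I(P) = 4 + P (I(P) = P - (-2 - 2) = P - 1*(-4) = P + 4 = 4 + P)
(I(5) + 50)*9 = ((4 + 5) + 50)*9 = (9 + 50)*9 = 59*9 = 531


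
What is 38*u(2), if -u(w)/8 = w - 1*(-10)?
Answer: -3648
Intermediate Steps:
u(w) = -80 - 8*w (u(w) = -8*(w - 1*(-10)) = -8*(w + 10) = -8*(10 + w) = -80 - 8*w)
38*u(2) = 38*(-80 - 8*2) = 38*(-80 - 16) = 38*(-96) = -3648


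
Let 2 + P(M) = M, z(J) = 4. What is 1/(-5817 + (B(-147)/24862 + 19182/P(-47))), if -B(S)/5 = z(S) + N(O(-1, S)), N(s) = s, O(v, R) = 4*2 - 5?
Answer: -1218238/7563395045 ≈ -0.00016107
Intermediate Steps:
O(v, R) = 3 (O(v, R) = 8 - 5 = 3)
B(S) = -35 (B(S) = -5*(4 + 3) = -5*7 = -35)
P(M) = -2 + M
1/(-5817 + (B(-147)/24862 + 19182/P(-47))) = 1/(-5817 + (-35/24862 + 19182/(-2 - 47))) = 1/(-5817 + (-35*1/24862 + 19182/(-49))) = 1/(-5817 + (-35/24862 + 19182*(-1/49))) = 1/(-5817 + (-35/24862 - 19182/49)) = 1/(-5817 - 476904599/1218238) = 1/(-7563395045/1218238) = -1218238/7563395045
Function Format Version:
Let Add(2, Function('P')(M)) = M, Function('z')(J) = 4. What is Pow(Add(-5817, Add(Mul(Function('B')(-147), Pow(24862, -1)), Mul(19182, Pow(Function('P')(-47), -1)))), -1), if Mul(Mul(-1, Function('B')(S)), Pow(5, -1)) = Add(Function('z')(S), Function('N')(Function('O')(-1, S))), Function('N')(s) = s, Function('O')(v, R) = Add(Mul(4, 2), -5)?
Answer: Rational(-1218238, 7563395045) ≈ -0.00016107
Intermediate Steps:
Function('O')(v, R) = 3 (Function('O')(v, R) = Add(8, -5) = 3)
Function('B')(S) = -35 (Function('B')(S) = Mul(-5, Add(4, 3)) = Mul(-5, 7) = -35)
Function('P')(M) = Add(-2, M)
Pow(Add(-5817, Add(Mul(Function('B')(-147), Pow(24862, -1)), Mul(19182, Pow(Function('P')(-47), -1)))), -1) = Pow(Add(-5817, Add(Mul(-35, Pow(24862, -1)), Mul(19182, Pow(Add(-2, -47), -1)))), -1) = Pow(Add(-5817, Add(Mul(-35, Rational(1, 24862)), Mul(19182, Pow(-49, -1)))), -1) = Pow(Add(-5817, Add(Rational(-35, 24862), Mul(19182, Rational(-1, 49)))), -1) = Pow(Add(-5817, Add(Rational(-35, 24862), Rational(-19182, 49))), -1) = Pow(Add(-5817, Rational(-476904599, 1218238)), -1) = Pow(Rational(-7563395045, 1218238), -1) = Rational(-1218238, 7563395045)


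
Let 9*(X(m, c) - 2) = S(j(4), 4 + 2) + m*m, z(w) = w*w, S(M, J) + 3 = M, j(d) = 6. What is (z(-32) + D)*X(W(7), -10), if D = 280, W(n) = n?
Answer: 91280/9 ≈ 10142.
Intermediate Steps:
S(M, J) = -3 + M
z(w) = w²
X(m, c) = 7/3 + m²/9 (X(m, c) = 2 + ((-3 + 6) + m*m)/9 = 2 + (3 + m²)/9 = 2 + (⅓ + m²/9) = 7/3 + m²/9)
(z(-32) + D)*X(W(7), -10) = ((-32)² + 280)*(7/3 + (⅑)*7²) = (1024 + 280)*(7/3 + (⅑)*49) = 1304*(7/3 + 49/9) = 1304*(70/9) = 91280/9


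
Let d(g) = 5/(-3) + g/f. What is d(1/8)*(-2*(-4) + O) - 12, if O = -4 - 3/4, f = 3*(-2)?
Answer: -1119/64 ≈ -17.484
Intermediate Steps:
f = -6
O = -19/4 (O = -4 - 3*¼ = -4 - ¾ = -19/4 ≈ -4.7500)
d(g) = -5/3 - g/6 (d(g) = 5/(-3) + g/(-6) = 5*(-⅓) + g*(-⅙) = -5/3 - g/6)
d(1/8)*(-2*(-4) + O) - 12 = (-5/3 - ⅙/8)*(-2*(-4) - 19/4) - 12 = (-5/3 - ⅙*⅛)*(8 - 19/4) - 12 = (-5/3 - 1/48)*(13/4) - 12 = -27/16*13/4 - 12 = -351/64 - 12 = -1119/64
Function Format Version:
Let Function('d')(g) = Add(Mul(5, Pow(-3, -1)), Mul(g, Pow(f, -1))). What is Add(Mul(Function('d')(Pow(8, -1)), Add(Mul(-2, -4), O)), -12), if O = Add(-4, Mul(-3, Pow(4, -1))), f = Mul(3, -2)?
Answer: Rational(-1119, 64) ≈ -17.484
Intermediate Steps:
f = -6
O = Rational(-19, 4) (O = Add(-4, Mul(-3, Rational(1, 4))) = Add(-4, Rational(-3, 4)) = Rational(-19, 4) ≈ -4.7500)
Function('d')(g) = Add(Rational(-5, 3), Mul(Rational(-1, 6), g)) (Function('d')(g) = Add(Mul(5, Pow(-3, -1)), Mul(g, Pow(-6, -1))) = Add(Mul(5, Rational(-1, 3)), Mul(g, Rational(-1, 6))) = Add(Rational(-5, 3), Mul(Rational(-1, 6), g)))
Add(Mul(Function('d')(Pow(8, -1)), Add(Mul(-2, -4), O)), -12) = Add(Mul(Add(Rational(-5, 3), Mul(Rational(-1, 6), Pow(8, -1))), Add(Mul(-2, -4), Rational(-19, 4))), -12) = Add(Mul(Add(Rational(-5, 3), Mul(Rational(-1, 6), Rational(1, 8))), Add(8, Rational(-19, 4))), -12) = Add(Mul(Add(Rational(-5, 3), Rational(-1, 48)), Rational(13, 4)), -12) = Add(Mul(Rational(-27, 16), Rational(13, 4)), -12) = Add(Rational(-351, 64), -12) = Rational(-1119, 64)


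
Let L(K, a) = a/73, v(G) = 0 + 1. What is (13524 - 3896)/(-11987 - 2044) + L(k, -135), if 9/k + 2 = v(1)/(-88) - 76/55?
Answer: -2597029/1024263 ≈ -2.5355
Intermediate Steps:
v(G) = 1
k = -3960/1493 (k = 9/(-2 + (1/(-88) - 76/55)) = 9/(-2 + (1*(-1/88) - 76*1/55)) = 9/(-2 + (-1/88 - 76/55)) = 9/(-2 - 613/440) = 9/(-1493/440) = 9*(-440/1493) = -3960/1493 ≈ -2.6524)
L(K, a) = a/73 (L(K, a) = a*(1/73) = a/73)
(13524 - 3896)/(-11987 - 2044) + L(k, -135) = (13524 - 3896)/(-11987 - 2044) + (1/73)*(-135) = 9628/(-14031) - 135/73 = 9628*(-1/14031) - 135/73 = -9628/14031 - 135/73 = -2597029/1024263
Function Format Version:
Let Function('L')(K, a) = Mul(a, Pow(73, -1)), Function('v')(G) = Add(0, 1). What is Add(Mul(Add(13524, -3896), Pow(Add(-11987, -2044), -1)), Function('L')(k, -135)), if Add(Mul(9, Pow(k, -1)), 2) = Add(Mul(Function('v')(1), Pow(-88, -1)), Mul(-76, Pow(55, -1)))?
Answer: Rational(-2597029, 1024263) ≈ -2.5355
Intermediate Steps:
Function('v')(G) = 1
k = Rational(-3960, 1493) (k = Mul(9, Pow(Add(-2, Add(Mul(1, Pow(-88, -1)), Mul(-76, Pow(55, -1)))), -1)) = Mul(9, Pow(Add(-2, Add(Mul(1, Rational(-1, 88)), Mul(-76, Rational(1, 55)))), -1)) = Mul(9, Pow(Add(-2, Add(Rational(-1, 88), Rational(-76, 55))), -1)) = Mul(9, Pow(Add(-2, Rational(-613, 440)), -1)) = Mul(9, Pow(Rational(-1493, 440), -1)) = Mul(9, Rational(-440, 1493)) = Rational(-3960, 1493) ≈ -2.6524)
Function('L')(K, a) = Mul(Rational(1, 73), a) (Function('L')(K, a) = Mul(a, Rational(1, 73)) = Mul(Rational(1, 73), a))
Add(Mul(Add(13524, -3896), Pow(Add(-11987, -2044), -1)), Function('L')(k, -135)) = Add(Mul(Add(13524, -3896), Pow(Add(-11987, -2044), -1)), Mul(Rational(1, 73), -135)) = Add(Mul(9628, Pow(-14031, -1)), Rational(-135, 73)) = Add(Mul(9628, Rational(-1, 14031)), Rational(-135, 73)) = Add(Rational(-9628, 14031), Rational(-135, 73)) = Rational(-2597029, 1024263)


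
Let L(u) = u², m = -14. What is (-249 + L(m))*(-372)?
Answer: 19716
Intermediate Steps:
(-249 + L(m))*(-372) = (-249 + (-14)²)*(-372) = (-249 + 196)*(-372) = -53*(-372) = 19716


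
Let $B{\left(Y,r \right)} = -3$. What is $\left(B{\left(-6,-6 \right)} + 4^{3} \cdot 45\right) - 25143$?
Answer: $-22266$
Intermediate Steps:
$\left(B{\left(-6,-6 \right)} + 4^{3} \cdot 45\right) - 25143 = \left(-3 + 4^{3} \cdot 45\right) - 25143 = \left(-3 + 64 \cdot 45\right) - 25143 = \left(-3 + 2880\right) - 25143 = 2877 - 25143 = -22266$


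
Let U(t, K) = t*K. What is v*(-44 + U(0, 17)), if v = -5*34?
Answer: 7480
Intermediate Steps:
U(t, K) = K*t
v = -170
v*(-44 + U(0, 17)) = -170*(-44 + 17*0) = -170*(-44 + 0) = -170*(-44) = 7480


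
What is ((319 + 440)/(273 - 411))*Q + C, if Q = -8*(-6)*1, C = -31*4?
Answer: -388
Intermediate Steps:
C = -124
Q = 48 (Q = 48*1 = 48)
((319 + 440)/(273 - 411))*Q + C = ((319 + 440)/(273 - 411))*48 - 124 = (759/(-138))*48 - 124 = (759*(-1/138))*48 - 124 = -11/2*48 - 124 = -264 - 124 = -388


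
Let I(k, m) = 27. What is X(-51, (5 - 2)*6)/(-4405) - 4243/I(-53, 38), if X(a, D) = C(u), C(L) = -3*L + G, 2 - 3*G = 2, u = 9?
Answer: -18689686/118935 ≈ -157.14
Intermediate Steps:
G = 0 (G = 2/3 - 1/3*2 = 2/3 - 2/3 = 0)
C(L) = -3*L (C(L) = -3*L + 0 = -3*L)
X(a, D) = -27 (X(a, D) = -3*9 = -27)
X(-51, (5 - 2)*6)/(-4405) - 4243/I(-53, 38) = -27/(-4405) - 4243/27 = -27*(-1/4405) - 4243*1/27 = 27/4405 - 4243/27 = -18689686/118935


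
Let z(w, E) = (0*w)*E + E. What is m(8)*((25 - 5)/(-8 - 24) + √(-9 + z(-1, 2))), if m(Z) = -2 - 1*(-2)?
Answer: 0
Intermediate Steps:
m(Z) = 0 (m(Z) = -2 + 2 = 0)
z(w, E) = E (z(w, E) = 0*E + E = 0 + E = E)
m(8)*((25 - 5)/(-8 - 24) + √(-9 + z(-1, 2))) = 0*((25 - 5)/(-8 - 24) + √(-9 + 2)) = 0*(20/(-32) + √(-7)) = 0*(20*(-1/32) + I*√7) = 0*(-5/8 + I*√7) = 0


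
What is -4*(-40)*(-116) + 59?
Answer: -18501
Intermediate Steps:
-4*(-40)*(-116) + 59 = 160*(-116) + 59 = -18560 + 59 = -18501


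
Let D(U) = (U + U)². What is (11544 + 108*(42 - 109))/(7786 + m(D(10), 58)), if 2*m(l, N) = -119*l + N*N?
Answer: -1077/3583 ≈ -0.30059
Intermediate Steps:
D(U) = 4*U² (D(U) = (2*U)² = 4*U²)
m(l, N) = N²/2 - 119*l/2 (m(l, N) = (-119*l + N*N)/2 = (-119*l + N²)/2 = (N² - 119*l)/2 = N²/2 - 119*l/2)
(11544 + 108*(42 - 109))/(7786 + m(D(10), 58)) = (11544 + 108*(42 - 109))/(7786 + ((½)*58² - 238*10²)) = (11544 + 108*(-67))/(7786 + ((½)*3364 - 238*100)) = (11544 - 7236)/(7786 + (1682 - 119/2*400)) = 4308/(7786 + (1682 - 23800)) = 4308/(7786 - 22118) = 4308/(-14332) = 4308*(-1/14332) = -1077/3583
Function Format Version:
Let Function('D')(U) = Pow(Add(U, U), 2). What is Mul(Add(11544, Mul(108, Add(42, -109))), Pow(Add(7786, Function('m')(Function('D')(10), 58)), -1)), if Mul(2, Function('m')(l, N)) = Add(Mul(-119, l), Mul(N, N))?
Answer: Rational(-1077, 3583) ≈ -0.30059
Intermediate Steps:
Function('D')(U) = Mul(4, Pow(U, 2)) (Function('D')(U) = Pow(Mul(2, U), 2) = Mul(4, Pow(U, 2)))
Function('m')(l, N) = Add(Mul(Rational(1, 2), Pow(N, 2)), Mul(Rational(-119, 2), l)) (Function('m')(l, N) = Mul(Rational(1, 2), Add(Mul(-119, l), Mul(N, N))) = Mul(Rational(1, 2), Add(Mul(-119, l), Pow(N, 2))) = Mul(Rational(1, 2), Add(Pow(N, 2), Mul(-119, l))) = Add(Mul(Rational(1, 2), Pow(N, 2)), Mul(Rational(-119, 2), l)))
Mul(Add(11544, Mul(108, Add(42, -109))), Pow(Add(7786, Function('m')(Function('D')(10), 58)), -1)) = Mul(Add(11544, Mul(108, Add(42, -109))), Pow(Add(7786, Add(Mul(Rational(1, 2), Pow(58, 2)), Mul(Rational(-119, 2), Mul(4, Pow(10, 2))))), -1)) = Mul(Add(11544, Mul(108, -67)), Pow(Add(7786, Add(Mul(Rational(1, 2), 3364), Mul(Rational(-119, 2), Mul(4, 100)))), -1)) = Mul(Add(11544, -7236), Pow(Add(7786, Add(1682, Mul(Rational(-119, 2), 400))), -1)) = Mul(4308, Pow(Add(7786, Add(1682, -23800)), -1)) = Mul(4308, Pow(Add(7786, -22118), -1)) = Mul(4308, Pow(-14332, -1)) = Mul(4308, Rational(-1, 14332)) = Rational(-1077, 3583)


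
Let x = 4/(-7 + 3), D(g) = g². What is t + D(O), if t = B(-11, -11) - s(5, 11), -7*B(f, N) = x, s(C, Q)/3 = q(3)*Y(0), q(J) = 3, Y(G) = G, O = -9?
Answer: 568/7 ≈ 81.143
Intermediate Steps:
s(C, Q) = 0 (s(C, Q) = 3*(3*0) = 3*0 = 0)
x = -1 (x = 4/(-4) = 4*(-¼) = -1)
B(f, N) = ⅐ (B(f, N) = -⅐*(-1) = ⅐)
t = ⅐ (t = ⅐ - 1*0 = ⅐ + 0 = ⅐ ≈ 0.14286)
t + D(O) = ⅐ + (-9)² = ⅐ + 81 = 568/7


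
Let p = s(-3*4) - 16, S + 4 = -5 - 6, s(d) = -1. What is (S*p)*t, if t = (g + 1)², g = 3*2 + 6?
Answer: 43095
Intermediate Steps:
S = -15 (S = -4 + (-5 - 6) = -4 - 11 = -15)
p = -17 (p = -1 - 16 = -17)
g = 12 (g = 6 + 6 = 12)
t = 169 (t = (12 + 1)² = 13² = 169)
(S*p)*t = -15*(-17)*169 = 255*169 = 43095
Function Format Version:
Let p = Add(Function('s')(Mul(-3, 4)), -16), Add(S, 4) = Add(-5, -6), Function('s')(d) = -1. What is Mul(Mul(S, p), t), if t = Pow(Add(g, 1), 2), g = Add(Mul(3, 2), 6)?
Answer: 43095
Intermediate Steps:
S = -15 (S = Add(-4, Add(-5, -6)) = Add(-4, -11) = -15)
p = -17 (p = Add(-1, -16) = -17)
g = 12 (g = Add(6, 6) = 12)
t = 169 (t = Pow(Add(12, 1), 2) = Pow(13, 2) = 169)
Mul(Mul(S, p), t) = Mul(Mul(-15, -17), 169) = Mul(255, 169) = 43095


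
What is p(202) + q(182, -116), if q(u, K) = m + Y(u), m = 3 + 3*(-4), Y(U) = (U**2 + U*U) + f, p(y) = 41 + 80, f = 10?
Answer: 66370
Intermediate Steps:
p(y) = 121
Y(U) = 10 + 2*U**2 (Y(U) = (U**2 + U*U) + 10 = (U**2 + U**2) + 10 = 2*U**2 + 10 = 10 + 2*U**2)
m = -9 (m = 3 - 12 = -9)
q(u, K) = 1 + 2*u**2 (q(u, K) = -9 + (10 + 2*u**2) = 1 + 2*u**2)
p(202) + q(182, -116) = 121 + (1 + 2*182**2) = 121 + (1 + 2*33124) = 121 + (1 + 66248) = 121 + 66249 = 66370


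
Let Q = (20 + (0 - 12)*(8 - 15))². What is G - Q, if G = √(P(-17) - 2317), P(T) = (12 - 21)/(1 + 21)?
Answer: -10816 + I*√1121626/22 ≈ -10816.0 + 48.139*I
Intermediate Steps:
P(T) = -9/22
Q = 10816 (Q = (20 - 12*(-7))² = (20 + 84)² = 104² = 10816)
G = I*√1121626/22 (G = √(-9/22 - 2317) = √(-50983/22) = I*√1121626/22 ≈ 48.139*I)
G - Q = I*√1121626/22 - 1*10816 = I*√1121626/22 - 10816 = -10816 + I*√1121626/22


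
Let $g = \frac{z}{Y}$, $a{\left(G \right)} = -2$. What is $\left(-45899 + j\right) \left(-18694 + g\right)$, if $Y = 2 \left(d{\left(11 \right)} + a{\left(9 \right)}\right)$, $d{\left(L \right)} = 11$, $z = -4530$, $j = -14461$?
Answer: $1143560440$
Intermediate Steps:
$Y = 18$ ($Y = 2 \left(11 - 2\right) = 2 \cdot 9 = 18$)
$g = - \frac{755}{3}$ ($g = - \frac{4530}{18} = \left(-4530\right) \frac{1}{18} = - \frac{755}{3} \approx -251.67$)
$\left(-45899 + j\right) \left(-18694 + g\right) = \left(-45899 - 14461\right) \left(-18694 - \frac{755}{3}\right) = \left(-60360\right) \left(- \frac{56837}{3}\right) = 1143560440$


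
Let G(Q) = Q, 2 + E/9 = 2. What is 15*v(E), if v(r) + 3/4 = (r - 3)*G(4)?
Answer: -765/4 ≈ -191.25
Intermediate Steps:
E = 0 (E = -18 + 9*2 = -18 + 18 = 0)
v(r) = -51/4 + 4*r (v(r) = -¾ + (r - 3)*4 = -¾ + (-3 + r)*4 = -¾ + (-12 + 4*r) = -51/4 + 4*r)
15*v(E) = 15*(-51/4 + 4*0) = 15*(-51/4 + 0) = 15*(-51/4) = -765/4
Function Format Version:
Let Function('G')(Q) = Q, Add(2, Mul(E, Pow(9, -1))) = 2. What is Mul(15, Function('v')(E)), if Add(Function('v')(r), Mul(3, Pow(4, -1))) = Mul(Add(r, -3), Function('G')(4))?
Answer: Rational(-765, 4) ≈ -191.25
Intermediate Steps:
E = 0 (E = Add(-18, Mul(9, 2)) = Add(-18, 18) = 0)
Function('v')(r) = Add(Rational(-51, 4), Mul(4, r)) (Function('v')(r) = Add(Rational(-3, 4), Mul(Add(r, -3), 4)) = Add(Rational(-3, 4), Mul(Add(-3, r), 4)) = Add(Rational(-3, 4), Add(-12, Mul(4, r))) = Add(Rational(-51, 4), Mul(4, r)))
Mul(15, Function('v')(E)) = Mul(15, Add(Rational(-51, 4), Mul(4, 0))) = Mul(15, Add(Rational(-51, 4), 0)) = Mul(15, Rational(-51, 4)) = Rational(-765, 4)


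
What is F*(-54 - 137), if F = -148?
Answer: 28268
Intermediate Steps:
F*(-54 - 137) = -148*(-54 - 137) = -148*(-191) = 28268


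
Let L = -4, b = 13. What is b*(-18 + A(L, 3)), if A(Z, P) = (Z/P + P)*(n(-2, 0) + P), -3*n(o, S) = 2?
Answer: -1651/9 ≈ -183.44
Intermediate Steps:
n(o, S) = -⅔ (n(o, S) = -⅓*2 = -⅔)
A(Z, P) = (-⅔ + P)*(P + Z/P) (A(Z, P) = (Z/P + P)*(-⅔ + P) = (P + Z/P)*(-⅔ + P) = (-⅔ + P)*(P + Z/P))
b*(-18 + A(L, 3)) = 13*(-18 + (-4 + 3² - ⅔*3 - ⅔*(-4)/3)) = 13*(-18 + (-4 + 9 - 2 - ⅔*(-4)*⅓)) = 13*(-18 + (-4 + 9 - 2 + 8/9)) = 13*(-18 + 35/9) = 13*(-127/9) = -1651/9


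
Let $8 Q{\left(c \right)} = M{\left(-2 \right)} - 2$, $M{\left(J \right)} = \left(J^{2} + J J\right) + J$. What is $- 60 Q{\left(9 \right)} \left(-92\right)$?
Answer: $2760$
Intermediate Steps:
$M{\left(J \right)} = J + 2 J^{2}$ ($M{\left(J \right)} = \left(J^{2} + J^{2}\right) + J = 2 J^{2} + J = J + 2 J^{2}$)
$Q{\left(c \right)} = \frac{1}{2}$ ($Q{\left(c \right)} = \frac{- 2 \left(1 + 2 \left(-2\right)\right) - 2}{8} = \frac{- 2 \left(1 - 4\right) - 2}{8} = \frac{\left(-2\right) \left(-3\right) - 2}{8} = \frac{6 - 2}{8} = \frac{1}{8} \cdot 4 = \frac{1}{2}$)
$- 60 Q{\left(9 \right)} \left(-92\right) = \left(-60\right) \frac{1}{2} \left(-92\right) = \left(-30\right) \left(-92\right) = 2760$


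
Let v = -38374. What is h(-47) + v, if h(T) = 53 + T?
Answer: -38368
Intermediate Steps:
h(-47) + v = (53 - 47) - 38374 = 6 - 38374 = -38368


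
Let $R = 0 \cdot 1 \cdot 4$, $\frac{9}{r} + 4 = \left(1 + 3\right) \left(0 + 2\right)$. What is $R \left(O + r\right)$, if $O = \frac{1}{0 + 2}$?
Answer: $0$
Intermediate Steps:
$O = \frac{1}{2} \approx 0.5$
$r = \frac{9}{4}$ ($r = \frac{9}{-4 + \left(1 + 3\right) \left(0 + 2\right)} = \frac{9}{-4 + 4 \cdot 2} = \frac{9}{-4 + 8} = \frac{9}{4} \approx 2.25$)
$R = 0$ ($R = 0 \cdot 4 = 0$)
$R \left(O + r\right) = 0 \left(\frac{1}{2} + \frac{9}{4}\right) = 0 \cdot \frac{11}{4} = 0$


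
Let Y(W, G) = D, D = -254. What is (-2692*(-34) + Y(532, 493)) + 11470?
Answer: 102744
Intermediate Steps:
Y(W, G) = -254
(-2692*(-34) + Y(532, 493)) + 11470 = (-2692*(-34) - 254) + 11470 = (91528 - 254) + 11470 = 91274 + 11470 = 102744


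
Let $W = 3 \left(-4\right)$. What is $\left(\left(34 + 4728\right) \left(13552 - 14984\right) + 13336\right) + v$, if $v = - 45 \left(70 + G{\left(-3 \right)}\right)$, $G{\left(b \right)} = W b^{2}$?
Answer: $-6804138$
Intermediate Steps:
$W = -12$
$G{\left(b \right)} = - 12 b^{2}$
$v = 1710$ ($v = - 45 \left(70 - 12 \left(-3\right)^{2}\right) = - 45 \left(70 - 108\right) = \left(-45\right) \left(-38\right) = 1710$)
$\left(\left(34 + 4728\right) \left(13552 - 14984\right) + 13336\right) + v = \left(\left(34 + 4728\right) \left(13552 - 14984\right) + 13336\right) + 1710 = \left(4762 \left(-1432\right) + 13336\right) + 1710 = \left(-6819184 + 13336\right) + 1710 = -6805848 + 1710 = -6804138$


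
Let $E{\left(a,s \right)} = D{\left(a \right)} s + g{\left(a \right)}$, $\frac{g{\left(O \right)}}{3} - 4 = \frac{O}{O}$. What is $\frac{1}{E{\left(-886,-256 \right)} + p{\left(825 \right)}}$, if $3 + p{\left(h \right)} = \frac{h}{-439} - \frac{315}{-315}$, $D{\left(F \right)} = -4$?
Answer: $\frac{439}{454418} \approx 0.00096607$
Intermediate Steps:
$g{\left(O \right)} = 15$ ($g{\left(O \right)} = 12 + 3 \frac{O}{O} = 12 + 3 \cdot 1 = 12 + 3 = 15$)
$E{\left(a,s \right)} = 15 - 4 s$ ($E{\left(a,s \right)} = - 4 s + 15 = 15 - 4 s$)
$p{\left(h \right)} = -2 - \frac{h}{439}$ ($p{\left(h \right)} = -3 + \left(\frac{h}{-439} - \frac{315}{-315}\right) = -3 + \left(h \left(- \frac{1}{439}\right) - -1\right) = -3 - \left(-1 + \frac{h}{439}\right) = -2 - \frac{h}{439}$)
$\frac{1}{E{\left(-886,-256 \right)} + p{\left(825 \right)}} = \frac{1}{\left(15 - -1024\right) - \frac{1703}{439}} = \frac{1}{\left(15 + 1024\right) - \frac{1703}{439}} = \frac{1}{1039 - \frac{1703}{439}} = \frac{1}{\frac{454418}{439}} = \frac{439}{454418}$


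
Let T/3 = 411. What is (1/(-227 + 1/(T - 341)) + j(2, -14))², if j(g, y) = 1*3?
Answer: 367911394249/40999365289 ≈ 8.9736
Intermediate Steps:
T = 1233 (T = 3*411 = 1233)
j(g, y) = 3
(1/(-227 + 1/(T - 341)) + j(2, -14))² = (1/(-227 + 1/(1233 - 341)) + 3)² = (1/(-227 + 1/892) + 3)² = (1/(-202483/892) + 3)² = (-892/202483 + 3)² = (606557/202483)² = 367911394249/40999365289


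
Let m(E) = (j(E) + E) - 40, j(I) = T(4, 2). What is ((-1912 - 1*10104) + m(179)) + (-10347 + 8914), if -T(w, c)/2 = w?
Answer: -13318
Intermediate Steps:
T(w, c) = -2*w
j(I) = -8 (j(I) = -2*4 = -8)
m(E) = -48 + E (m(E) = (-8 + E) - 40 = -48 + E)
((-1912 - 1*10104) + m(179)) + (-10347 + 8914) = ((-1912 - 1*10104) + (-48 + 179)) + (-10347 + 8914) = ((-1912 - 10104) + 131) - 1433 = (-12016 + 131) - 1433 = -11885 - 1433 = -13318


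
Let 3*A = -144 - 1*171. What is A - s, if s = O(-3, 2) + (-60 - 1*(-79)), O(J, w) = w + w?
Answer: -128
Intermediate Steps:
A = -105 (A = (-144 - 1*171)/3 = (-144 - 171)/3 = (⅓)*(-315) = -105)
O(J, w) = 2*w
s = 23 (s = 2*2 + (-60 - 1*(-79)) = 4 + (-60 + 79) = 4 + 19 = 23)
A - s = -105 - 1*23 = -105 - 23 = -128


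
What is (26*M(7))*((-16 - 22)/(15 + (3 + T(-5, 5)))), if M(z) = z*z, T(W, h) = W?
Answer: -3724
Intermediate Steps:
M(z) = z²
(26*M(7))*((-16 - 22)/(15 + (3 + T(-5, 5)))) = (26*7²)*((-16 - 22)/(15 + (3 - 5))) = (26*49)*(-38/(15 - 2)) = 1274*(-38/13) = -3724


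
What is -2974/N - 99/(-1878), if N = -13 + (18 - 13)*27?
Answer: -928849/38186 ≈ -24.324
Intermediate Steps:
N = 122 (N = -13 + 5*27 = -13 + 135 = 122)
-2974/N - 99/(-1878) = -2974/122 - 99/(-1878) = -2974*1/122 - 99*(-1/1878) = -1487/61 + 33/626 = -928849/38186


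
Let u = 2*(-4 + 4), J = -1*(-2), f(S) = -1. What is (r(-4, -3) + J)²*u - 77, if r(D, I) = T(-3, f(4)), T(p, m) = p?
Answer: -77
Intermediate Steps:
J = 2
u = 0 (u = 2*0 = 0)
r(D, I) = -3
(r(-4, -3) + J)²*u - 77 = (-3 + 2)²*0 - 77 = (-1)²*0 - 77 = 1*0 - 77 = 0 - 77 = -77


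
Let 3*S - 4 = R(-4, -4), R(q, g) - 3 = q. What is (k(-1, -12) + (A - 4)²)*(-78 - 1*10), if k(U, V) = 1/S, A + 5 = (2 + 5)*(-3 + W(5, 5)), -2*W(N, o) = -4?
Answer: -22616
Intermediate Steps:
R(q, g) = 3 + q
W(N, o) = 2 (W(N, o) = -½*(-4) = 2)
S = 1 (S = 4/3 + (3 - 4)/3 = 4/3 + (⅓)*(-1) = 4/3 - ⅓ = 1)
A = -12 (A = -5 + (2 + 5)*(-3 + 2) = -5 + 7*(-1) = -5 - 7 = -12)
k(U, V) = 1 (k(U, V) = 1/1 = 1)
(k(-1, -12) + (A - 4)²)*(-78 - 1*10) = (1 + (-12 - 4)²)*(-78 - 1*10) = (1 + (-16)²)*(-78 - 10) = (1 + 256)*(-88) = 257*(-88) = -22616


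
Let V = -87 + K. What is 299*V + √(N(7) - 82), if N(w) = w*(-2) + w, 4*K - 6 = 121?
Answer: -66079/4 + I*√89 ≈ -16520.0 + 9.434*I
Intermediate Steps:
K = 127/4 (K = 3/2 + (¼)*121 = 3/2 + 121/4 = 127/4 ≈ 31.750)
N(w) = -w (N(w) = -2*w + w = -w)
V = -221/4 (V = -87 + 127/4 = -221/4 ≈ -55.250)
299*V + √(N(7) - 82) = 299*(-221/4) + √(-1*7 - 82) = -66079/4 + √(-7 - 82) = -66079/4 + √(-89) = -66079/4 + I*√89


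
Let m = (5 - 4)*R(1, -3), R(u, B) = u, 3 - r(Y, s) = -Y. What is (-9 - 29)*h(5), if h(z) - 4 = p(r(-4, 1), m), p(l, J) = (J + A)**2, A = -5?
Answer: -760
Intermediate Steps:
r(Y, s) = 3 + Y (r(Y, s) = 3 - (-1)*Y = 3 + Y)
m = 1 (m = (5 - 4)*1 = 1*1 = 1)
p(l, J) = (-5 + J)**2 (p(l, J) = (J - 5)**2 = (-5 + J)**2)
h(z) = 20 (h(z) = 4 + (-5 + 1)**2 = 4 + (-4)**2 = 4 + 16 = 20)
(-9 - 29)*h(5) = (-9 - 29)*20 = -38*20 = -760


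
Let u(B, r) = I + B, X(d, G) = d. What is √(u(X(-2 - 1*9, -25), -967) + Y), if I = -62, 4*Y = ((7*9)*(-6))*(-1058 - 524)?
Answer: √149426 ≈ 386.56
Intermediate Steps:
Y = 149499 (Y = (((7*9)*(-6))*(-1058 - 524))/4 = ((63*(-6))*(-1582))/4 = (-378*(-1582))/4 = (¼)*597996 = 149499)
u(B, r) = -62 + B
√(u(X(-2 - 1*9, -25), -967) + Y) = √((-62 + (-2 - 1*9)) + 149499) = √((-62 + (-2 - 9)) + 149499) = √((-62 - 11) + 149499) = √(-73 + 149499) = √149426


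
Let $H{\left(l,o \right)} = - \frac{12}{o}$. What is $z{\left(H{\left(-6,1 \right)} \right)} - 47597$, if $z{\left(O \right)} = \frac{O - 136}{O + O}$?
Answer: $- \frac{285545}{6} \approx -47591.0$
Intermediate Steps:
$z{\left(O \right)} = \frac{-136 + O}{2 O}$
$z{\left(H{\left(-6,1 \right)} \right)} - 47597 = \frac{-136 - \frac{12}{1}}{2 \left(- \frac{12}{1}\right)} - 47597 = \frac{-136 - 12}{2 \left(\left(-12\right) 1\right)} - 47597 = \frac{-136 - 12}{2 \left(-12\right)} - 47597 = \frac{1}{2} \left(- \frac{1}{12}\right) \left(-148\right) - 47597 = \frac{37}{6} - 47597 = - \frac{285545}{6}$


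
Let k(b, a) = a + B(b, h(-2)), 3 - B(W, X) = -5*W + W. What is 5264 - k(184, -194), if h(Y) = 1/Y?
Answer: 4719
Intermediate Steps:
B(W, X) = 3 + 4*W (B(W, X) = 3 - (-5*W + W) = 3 - (-4)*W = 3 + 4*W)
k(b, a) = 3 + a + 4*b (k(b, a) = a + (3 + 4*b) = 3 + a + 4*b)
5264 - k(184, -194) = 5264 - (3 - 194 + 4*184) = 5264 - (3 - 194 + 736) = 5264 - 1*545 = 5264 - 545 = 4719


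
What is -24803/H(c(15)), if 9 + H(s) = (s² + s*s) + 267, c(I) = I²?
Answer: -24803/101508 ≈ -0.24435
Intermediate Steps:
H(s) = 258 + 2*s² (H(s) = -9 + ((s² + s*s) + 267) = -9 + ((s² + s²) + 267) = -9 + (2*s² + 267) = -9 + (267 + 2*s²) = 258 + 2*s²)
-24803/H(c(15)) = -24803/(258 + 2*(15²)²) = -24803/(258 + 2*225²) = -24803/(258 + 2*50625) = -24803/(258 + 101250) = -24803/101508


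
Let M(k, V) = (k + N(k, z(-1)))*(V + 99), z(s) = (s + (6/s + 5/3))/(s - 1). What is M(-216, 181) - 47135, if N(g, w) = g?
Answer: -168095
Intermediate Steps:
z(s) = (5/3 + s + 6/s)/(-1 + s) (z(s) = (s + (6/s + 5*(1/3)))/(-1 + s) = (s + (6/s + 5/3))/(-1 + s) = (s + (5/3 + 6/s))/(-1 + s) = (5/3 + s + 6/s)/(-1 + s))
M(k, V) = 2*k*(99 + V) (M(k, V) = (k + k)*(V + 99) = (2*k)*(99 + V) = 2*k*(99 + V))
M(-216, 181) - 47135 = 2*(-216)*(99 + 181) - 47135 = 2*(-216)*280 - 47135 = -120960 - 47135 = -168095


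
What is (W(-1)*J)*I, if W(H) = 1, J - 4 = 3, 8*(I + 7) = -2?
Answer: -203/4 ≈ -50.750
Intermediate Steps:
I = -29/4 (I = -7 + (1/8)*(-2) = -7 - 1/4 = -29/4 ≈ -7.2500)
J = 7 (J = 4 + 3 = 7)
(W(-1)*J)*I = (1*7)*(-29/4) = 7*(-29/4) = -203/4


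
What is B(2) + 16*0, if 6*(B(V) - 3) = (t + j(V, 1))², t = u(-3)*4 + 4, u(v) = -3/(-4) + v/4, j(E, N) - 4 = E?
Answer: 59/3 ≈ 19.667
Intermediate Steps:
j(E, N) = 4 + E
u(v) = ¾ + v/4 (u(v) = -3*(-¼) + v*(¼) = ¾ + v/4)
t = 4 (t = (¾ + (¼)*(-3))*4 + 4 = (¾ - ¾)*4 + 4 = 0*4 + 4 = 0 + 4 = 4)
B(V) = 3 + (8 + V)²/6 (B(V) = 3 + (4 + (4 + V))²/6 = 3 + (8 + V)²/6)
B(2) + 16*0 = (3 + (8 + 2)²/6) + 16*0 = (3 + (⅙)*10²) + 0 = (3 + (⅙)*100) + 0 = (3 + 50/3) + 0 = 59/3 + 0 = 59/3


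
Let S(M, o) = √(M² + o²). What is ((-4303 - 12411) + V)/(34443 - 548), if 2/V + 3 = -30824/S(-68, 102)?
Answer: -3969506968192/8049924581245 - 524008*√13/8049924581245 ≈ -0.49311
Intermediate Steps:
V = 2/(-3 - 15412*√13/221) (V = 2/(-3 - 30824/√((-68)² + 102²)) = 2/(-3 - 30824/√(4624 + 10404)) = 2/(-3 - 30824*√13/442) = 2/(-3 - 15412*√13/221) ≈ -0.0078603)
((-4303 - 12411) + V)/(34443 - 548) = ((-4303 - 12411) + (22542/237495931 - 524008*√13/237495931))/(34443 - 548) = (-16714 + (22542/237495931 - 524008*√13/237495931))/33895 = (-3969506968192/237495931 - 524008*√13/237495931)*(1/33895) = -3969506968192/8049924581245 - 524008*√13/8049924581245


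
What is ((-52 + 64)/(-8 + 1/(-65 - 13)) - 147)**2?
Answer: 8613881721/390625 ≈ 22052.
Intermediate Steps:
((-52 + 64)/(-8 + 1/(-65 - 13)) - 147)**2 = (12/(-8 + 1/(-78)) - 147)**2 = (12/(-8 - 1/78) - 147)**2 = (12/(-625/78) - 147)**2 = (12*(-78/625) - 147)**2 = (-936/625 - 147)**2 = (-92811/625)**2 = 8613881721/390625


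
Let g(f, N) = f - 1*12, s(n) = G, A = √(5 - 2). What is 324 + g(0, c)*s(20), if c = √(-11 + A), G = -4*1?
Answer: 372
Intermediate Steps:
G = -4
A = √3 ≈ 1.7320
s(n) = -4
c = √(-11 + √3) ≈ 3.0443*I
g(f, N) = -12 + f (g(f, N) = f - 12 = -12 + f)
324 + g(0, c)*s(20) = 324 + (-12 + 0)*(-4) = 324 - 12*(-4) = 324 + 48 = 372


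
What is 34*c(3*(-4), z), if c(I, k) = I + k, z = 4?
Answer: -272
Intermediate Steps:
34*c(3*(-4), z) = 34*(3*(-4) + 4) = 34*(-12 + 4) = 34*(-8) = -272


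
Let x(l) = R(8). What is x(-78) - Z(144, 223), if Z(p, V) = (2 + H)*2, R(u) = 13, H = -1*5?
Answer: 19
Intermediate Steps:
H = -5
Z(p, V) = -6 (Z(p, V) = (2 - 5)*2 = -3*2 = -6)
x(l) = 13
x(-78) - Z(144, 223) = 13 - 1*(-6) = 13 + 6 = 19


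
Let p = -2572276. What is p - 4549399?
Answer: -7121675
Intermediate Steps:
p - 4549399 = -2572276 - 4549399 = -7121675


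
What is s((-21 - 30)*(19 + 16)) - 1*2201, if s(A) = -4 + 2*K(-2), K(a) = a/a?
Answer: -2203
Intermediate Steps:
K(a) = 1
s(A) = -2 (s(A) = -4 + 2*1 = -4 + 2 = -2)
s((-21 - 30)*(19 + 16)) - 1*2201 = -2 - 1*2201 = -2 - 2201 = -2203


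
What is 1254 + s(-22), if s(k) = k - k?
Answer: 1254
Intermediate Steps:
s(k) = 0
1254 + s(-22) = 1254 + 0 = 1254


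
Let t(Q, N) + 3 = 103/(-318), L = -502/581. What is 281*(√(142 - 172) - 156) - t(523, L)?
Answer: -13938791/318 + 281*I*√30 ≈ -43833.0 + 1539.1*I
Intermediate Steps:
L = -502/581 (L = -502*1/581 = -502/581 ≈ -0.86403)
t(Q, N) = -1057/318 (t(Q, N) = -3 + 103/(-318) = -3 + 103*(-1/318) = -3 - 103/318 = -1057/318)
281*(√(142 - 172) - 156) - t(523, L) = 281*(√(142 - 172) - 156) - 1*(-1057/318) = 281*(√(-30) - 156) + 1057/318 = 281*(I*√30 - 156) + 1057/318 = 281*(-156 + I*√30) + 1057/318 = (-43836 + 281*I*√30) + 1057/318 = -13938791/318 + 281*I*√30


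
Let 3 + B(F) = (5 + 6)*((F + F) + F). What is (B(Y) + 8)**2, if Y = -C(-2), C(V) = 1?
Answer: 784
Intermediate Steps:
Y = -1 (Y = -1*1 = -1)
B(F) = -3 + 33*F (B(F) = -3 + (5 + 6)*((F + F) + F) = -3 + 11*(2*F + F) = -3 + 11*(3*F) = -3 + 33*F)
(B(Y) + 8)**2 = ((-3 + 33*(-1)) + 8)**2 = ((-3 - 33) + 8)**2 = (-36 + 8)**2 = (-28)**2 = 784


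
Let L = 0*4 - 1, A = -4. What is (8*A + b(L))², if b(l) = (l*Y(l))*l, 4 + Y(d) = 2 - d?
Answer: 1089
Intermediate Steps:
Y(d) = -2 - d (Y(d) = -4 + (2 - d) = -2 - d)
L = -1 (L = 0 - 1 = -1)
b(l) = l²*(-2 - l) (b(l) = (l*(-2 - l))*l = l²*(-2 - l))
(8*A + b(L))² = (8*(-4) + (-1)²*(-2 - 1*(-1)))² = (-32 + 1*(-2 + 1))² = (-32 + 1*(-1))² = (-32 - 1)² = (-33)² = 1089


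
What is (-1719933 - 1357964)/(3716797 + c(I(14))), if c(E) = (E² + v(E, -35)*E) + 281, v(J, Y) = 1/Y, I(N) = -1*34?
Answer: -107726395/130138224 ≈ -0.82778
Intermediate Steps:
I(N) = -34
c(E) = 281 + E² - E/35 (c(E) = (E² + E/(-35)) + 281 = (E² - E/35) + 281 = 281 + E² - E/35)
(-1719933 - 1357964)/(3716797 + c(I(14))) = (-1719933 - 1357964)/(3716797 + (281 + (-34)² - 1/35*(-34))) = -3077897/(3716797 + (281 + 1156 + 34/35)) = -3077897/(3716797 + 50329/35) = -3077897/130138224/35 = -3077897*35/130138224 = -107726395/130138224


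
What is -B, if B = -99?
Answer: 99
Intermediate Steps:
-B = -1*(-99) = 99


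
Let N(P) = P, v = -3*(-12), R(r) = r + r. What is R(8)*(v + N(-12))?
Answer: 384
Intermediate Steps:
R(r) = 2*r
v = 36
R(8)*(v + N(-12)) = (2*8)*(36 - 12) = 16*24 = 384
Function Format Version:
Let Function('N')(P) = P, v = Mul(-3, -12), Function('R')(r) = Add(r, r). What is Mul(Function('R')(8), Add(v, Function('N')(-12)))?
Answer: 384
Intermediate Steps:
Function('R')(r) = Mul(2, r)
v = 36
Mul(Function('R')(8), Add(v, Function('N')(-12))) = Mul(Mul(2, 8), Add(36, -12)) = Mul(16, 24) = 384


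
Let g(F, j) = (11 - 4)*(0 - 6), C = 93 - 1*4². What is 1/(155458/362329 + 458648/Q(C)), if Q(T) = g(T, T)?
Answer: -7608909/83087470978 ≈ -9.1577e-5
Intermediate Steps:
C = 77 (C = 93 - 1*16 = 93 - 16 = 77)
g(F, j) = -42 (g(F, j) = 7*(-6) = -42)
Q(T) = -42
1/(155458/362329 + 458648/Q(C)) = 1/(155458/362329 + 458648/(-42)) = 1/(155458*(1/362329) + 458648*(-1/42)) = 1/(155458/362329 - 229324/21) = 1/(-83087470978/7608909) = -7608909/83087470978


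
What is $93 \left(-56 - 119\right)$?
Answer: $-16275$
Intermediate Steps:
$93 \left(-56 - 119\right) = 93 \left(-175\right) = -16275$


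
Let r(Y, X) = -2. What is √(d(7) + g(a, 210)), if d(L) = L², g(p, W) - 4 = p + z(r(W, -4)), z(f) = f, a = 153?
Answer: 2*√51 ≈ 14.283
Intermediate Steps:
g(p, W) = 2 + p (g(p, W) = 4 + (p - 2) = 4 + (-2 + p) = 2 + p)
√(d(7) + g(a, 210)) = √(7² + (2 + 153)) = √(49 + 155) = √204 = 2*√51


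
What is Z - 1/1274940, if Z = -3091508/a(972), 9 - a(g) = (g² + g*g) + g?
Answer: 437942813221/267812621460 ≈ 1.6353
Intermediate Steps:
a(g) = 9 - g - 2*g² (a(g) = 9 - ((g² + g*g) + g) = 9 - ((g² + g²) + g) = 9 - (2*g² + g) = 9 - (g + 2*g²) = 9 + (-g - 2*g²) = 9 - g - 2*g²)
Z = 3091508/1890531 (Z = -3091508/(9 - 1*972 - 2*972²) = -3091508/(9 - 972 - 2*944784) = -3091508/(9 - 972 - 1889568) = -3091508/(-1890531) = -3091508*(-1/1890531) = 3091508/1890531 ≈ 1.6353)
Z - 1/1274940 = 3091508/1890531 - 1/1274940 = 437942813221/267812621460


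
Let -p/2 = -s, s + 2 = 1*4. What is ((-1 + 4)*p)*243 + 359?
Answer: 3275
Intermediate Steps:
s = 2 (s = -2 + 1*4 = -2 + 4 = 2)
p = 4 (p = -(-2)*2 = -2*(-2) = 4)
((-1 + 4)*p)*243 + 359 = ((-1 + 4)*4)*243 + 359 = (3*4)*243 + 359 = 12*243 + 359 = 2916 + 359 = 3275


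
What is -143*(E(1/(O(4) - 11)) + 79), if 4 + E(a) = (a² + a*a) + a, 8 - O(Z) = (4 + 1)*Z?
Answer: -5670522/529 ≈ -10719.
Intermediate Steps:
O(Z) = 8 - 5*Z (O(Z) = 8 - (4 + 1)*Z = 8 - 5*Z)
E(a) = -4 + a + 2*a² (E(a) = -4 + ((a² + a*a) + a) = -4 + ((a² + a²) + a) = -4 + (2*a² + a) = -4 + (a + 2*a²) = -4 + a + 2*a²)
-143*(E(1/(O(4) - 11)) + 79) = -143*((-4 + 1/((8 - 5*4) - 11) + 2*(1/((8 - 5*4) - 11))²) + 79) = -143*((-4 + 1/((8 - 20) - 11) + 2*(1/((8 - 20) - 11))²) + 79) = -143*((-4 + 1/(-12 - 11) + 2*(1/(-12 - 11))²) + 79) = -143*((-4 + 1/(-23) + 2*(1/(-23))²) + 79) = -143*((-4 - 1/23 + 2*(-1/23)²) + 79) = -143*((-4 - 1/23 + 2*(1/529)) + 79) = -143*((-4 - 1/23 + 2/529) + 79) = -143*(-2137/529 + 79) = -143*39654/529 = -5670522/529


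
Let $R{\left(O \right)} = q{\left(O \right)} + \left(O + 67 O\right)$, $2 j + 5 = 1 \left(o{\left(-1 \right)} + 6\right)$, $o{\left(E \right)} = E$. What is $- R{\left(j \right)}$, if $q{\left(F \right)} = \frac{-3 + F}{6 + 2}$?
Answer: $\frac{3}{8} \approx 0.375$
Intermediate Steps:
$q{\left(F \right)} = - \frac{3}{8} + \frac{F}{8}$ ($q{\left(F \right)} = \frac{-3 + F}{8} = \left(-3 + F\right) \frac{1}{8} = - \frac{3}{8} + \frac{F}{8}$)
$j = 0$ ($j = - \frac{5}{2} + \frac{1 \left(-1 + 6\right)}{2} = - \frac{5}{2} + \frac{1 \cdot 5}{2} = - \frac{5}{2} + \frac{1}{2} \cdot 5 = - \frac{5}{2} + \frac{5}{2} = 0$)
$R{\left(O \right)} = - \frac{3}{8} + \frac{545 O}{8}$ ($R{\left(O \right)} = \left(- \frac{3}{8} + \frac{O}{8}\right) + \left(O + 67 O\right) = \left(- \frac{3}{8} + \frac{O}{8}\right) + 68 O = - \frac{3}{8} + \frac{545 O}{8}$)
$- R{\left(j \right)} = - (- \frac{3}{8} + \frac{545}{8} \cdot 0) = - (- \frac{3}{8} + 0) = \left(-1\right) \left(- \frac{3}{8}\right) = \frac{3}{8}$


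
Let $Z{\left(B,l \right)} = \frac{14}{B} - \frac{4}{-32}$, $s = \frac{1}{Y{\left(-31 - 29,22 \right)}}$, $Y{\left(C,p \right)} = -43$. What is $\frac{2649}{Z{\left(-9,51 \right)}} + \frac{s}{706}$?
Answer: $- \frac{5790120727}{3126874} \approx -1851.7$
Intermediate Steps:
$s = - \frac{1}{43}$ ($s = \frac{1}{-43} = - \frac{1}{43} \approx -0.023256$)
$Z{\left(B,l \right)} = \frac{1}{8} + \frac{14}{B}$ ($Z{\left(B,l \right)} = \frac{14}{B} - - \frac{1}{8} = \frac{14}{B} + \frac{1}{8} = \frac{1}{8} + \frac{14}{B}$)
$\frac{2649}{Z{\left(-9,51 \right)}} + \frac{s}{706} = \frac{2649}{\frac{1}{8} \frac{1}{-9} \left(112 - 9\right)} - \frac{1}{43 \cdot 706} = \frac{2649}{\frac{1}{8} \left(- \frac{1}{9}\right) 103} - \frac{1}{30358} = \frac{2649}{- \frac{103}{72}} - \frac{1}{30358} = 2649 \left(- \frac{72}{103}\right) - \frac{1}{30358} = - \frac{190728}{103} - \frac{1}{30358} = - \frac{5790120727}{3126874}$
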